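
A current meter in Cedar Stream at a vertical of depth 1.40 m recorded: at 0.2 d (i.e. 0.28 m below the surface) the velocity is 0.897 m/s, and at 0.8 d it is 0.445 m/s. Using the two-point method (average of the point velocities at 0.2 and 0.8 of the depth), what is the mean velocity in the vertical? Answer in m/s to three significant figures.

0.671 m/s

v̄ = (0.897 + 0.445) / 2 = 0.6710 m/s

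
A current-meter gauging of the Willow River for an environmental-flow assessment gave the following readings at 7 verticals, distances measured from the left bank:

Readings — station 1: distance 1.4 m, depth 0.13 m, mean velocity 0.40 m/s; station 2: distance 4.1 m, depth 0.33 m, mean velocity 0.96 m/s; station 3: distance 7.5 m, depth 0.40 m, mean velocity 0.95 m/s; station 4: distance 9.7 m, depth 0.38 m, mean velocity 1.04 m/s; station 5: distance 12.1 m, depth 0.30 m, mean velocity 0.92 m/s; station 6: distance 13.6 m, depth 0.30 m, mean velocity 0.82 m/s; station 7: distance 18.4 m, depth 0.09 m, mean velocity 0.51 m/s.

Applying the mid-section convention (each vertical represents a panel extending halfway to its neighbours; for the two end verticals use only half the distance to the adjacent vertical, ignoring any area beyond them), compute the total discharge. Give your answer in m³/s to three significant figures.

4.43 m³/s

w_1 = (4.1 − 1.4)/2 = 1.35 m; q_1 = 0.40 × 0.13 × 1.35 = 0.07020 m³/s
w_2 = (7.5 − 1.4)/2 = 3.05 m; q_2 = 0.96 × 0.33 × 3.05 = 0.9662 m³/s
w_3 = (9.7 − 4.1)/2 = 2.8 m; q_3 = 0.95 × 0.40 × 2.8 = 1.064 m³/s
w_4 = (12.1 − 7.5)/2 = 2.3 m; q_4 = 1.04 × 0.38 × 2.3 = 0.9090 m³/s
w_5 = (13.6 − 9.7)/2 = 1.95 m; q_5 = 0.92 × 0.30 × 1.95 = 0.5382 m³/s
w_6 = (18.4 − 12.1)/2 = 3.15 m; q_6 = 0.82 × 0.30 × 3.15 = 0.7749 m³/s
w_7 = (18.4 − 13.6)/2 = 2.4 m; q_7 = 0.51 × 0.09 × 2.4 = 0.1102 m³/s
Q = Σ qᵢ = 4.433 m³/s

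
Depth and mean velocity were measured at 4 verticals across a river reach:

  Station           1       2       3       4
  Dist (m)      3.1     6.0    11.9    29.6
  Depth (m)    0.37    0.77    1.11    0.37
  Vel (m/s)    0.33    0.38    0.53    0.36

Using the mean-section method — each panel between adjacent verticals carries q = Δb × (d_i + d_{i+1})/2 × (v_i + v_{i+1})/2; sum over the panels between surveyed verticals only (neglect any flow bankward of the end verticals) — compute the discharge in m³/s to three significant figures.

8.94 m³/s

Panel 1-2: Δb = 2.9 m, d̄ = (0.37+0.77)/2 = 0.57, v̄ = (0.33+0.38)/2 = 0.355 → q = 2.9×0.57×0.355 = 0.5868 m³/s
Panel 2-3: Δb = 5.9 m, d̄ = (0.77+1.11)/2 = 0.94, v̄ = (0.38+0.53)/2 = 0.455 → q = 5.9×0.94×0.455 = 2.523 m³/s
Panel 3-4: Δb = 17.7 m, d̄ = (1.11+0.37)/2 = 0.74, v̄ = (0.53+0.36)/2 = 0.445 → q = 17.7×0.74×0.445 = 5.829 m³/s
Q = Σ q = 8.939 m³/s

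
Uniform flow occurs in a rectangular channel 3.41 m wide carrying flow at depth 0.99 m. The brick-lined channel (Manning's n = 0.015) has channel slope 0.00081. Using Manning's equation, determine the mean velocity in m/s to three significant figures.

1.39 m/s

A = b·y = 3.41 × 0.99 = 3.376 m²
P = b + 2y = 3.41 + 2×0.99 = 5.390 m
R = A/P = 3.376/5.390 = 0.6263 m
Q = (1/n)·A·R^(2/3)·S^(1/2) = (1/0.015) × 3.376 × 0.6263^(2/3) × 0.00081^(1/2) = 4.689 m³/s
V = Q/A = 4.689/3.376 = 1.389 m/s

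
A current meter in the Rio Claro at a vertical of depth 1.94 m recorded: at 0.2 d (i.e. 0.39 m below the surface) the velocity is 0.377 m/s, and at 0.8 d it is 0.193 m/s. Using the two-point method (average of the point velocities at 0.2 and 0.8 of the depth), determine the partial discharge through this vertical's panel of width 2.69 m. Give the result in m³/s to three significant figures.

v̄ = (0.377 + 0.193) / 2 = 0.2850 m/s
q = v̄ × d × w = 0.2850 × 1.94 × 2.69 = 1.487 m³/s

1.49 m³/s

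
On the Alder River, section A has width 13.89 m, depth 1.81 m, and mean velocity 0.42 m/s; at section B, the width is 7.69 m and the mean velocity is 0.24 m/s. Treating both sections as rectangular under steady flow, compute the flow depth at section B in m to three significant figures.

Q = A₁V₁ = (13.89×1.81) × 0.42 = 10.56 m³/s
d₂ = Q/(b₂ V₂) = 10.56/(7.69×0.24) = 5.721 m

5.72 m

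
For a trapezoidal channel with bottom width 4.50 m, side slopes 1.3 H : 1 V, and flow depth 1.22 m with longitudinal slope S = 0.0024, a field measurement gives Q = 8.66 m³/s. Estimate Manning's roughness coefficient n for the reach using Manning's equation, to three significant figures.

0.0384

A = (b + z·y)·y = (4.50 + 1.3×1.22)×1.22 = 7.425 m²
P = b + 2y√(1+z²) = 4.50 + 2×1.22×√(1+1.3²) = 8.502 m
R = A/P = 7.425/8.502 = 0.8733 m
n = (1/Q)·A·R^(2/3)·S^(1/2) = (1/8.66) × 7.425 × 0.9137 × 0.04899 = 0.03838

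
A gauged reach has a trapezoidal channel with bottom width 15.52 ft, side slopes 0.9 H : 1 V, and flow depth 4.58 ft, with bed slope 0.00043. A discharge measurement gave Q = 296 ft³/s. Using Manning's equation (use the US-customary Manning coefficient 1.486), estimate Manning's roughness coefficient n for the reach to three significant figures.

0.0205

A = (b + z·y)·y = (15.52 + 0.9×4.58)×4.58 = 89.96 ft²
P = b + 2y√(1+z²) = 15.52 + 2×4.58×√(1+0.9²) = 27.84 ft
R = A/P = 89.96/27.84 = 3.231 ft
n = (1.486/Q)·A·R^(2/3)·S^(1/2) = (1.486/296) × 89.96 × 2.186 × 0.02074 = 0.02047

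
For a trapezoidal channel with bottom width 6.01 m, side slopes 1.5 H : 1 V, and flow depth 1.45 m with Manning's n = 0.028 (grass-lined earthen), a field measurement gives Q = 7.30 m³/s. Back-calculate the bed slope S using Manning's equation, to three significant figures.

A = (b + z·y)·y = (6.01 + 1.5×1.45)×1.45 = 11.87 m²
P = b + 2y√(1+z²) = 6.01 + 2×1.45×√(1+1.5²) = 11.24 m
R = A/P = 11.87/11.24 = 1.056 m
S = (Q·n / (1·A·R^(2/3)))² = (7.30×0.028 / (1×11.87×1.037))² = 0.0002758

0.000276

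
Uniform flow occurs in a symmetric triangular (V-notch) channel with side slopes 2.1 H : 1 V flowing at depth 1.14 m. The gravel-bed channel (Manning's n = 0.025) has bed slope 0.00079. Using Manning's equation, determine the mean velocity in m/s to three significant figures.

0.722 m/s

A = z·y² = 2.1×1.14² = 2.729 m²
P = 2y√(1+z²) = 2×1.14×√(1+2.1²) = 5.303 m
R = A/P = 2.729/5.303 = 0.5146 m
Q = (1/n)·A·R^(2/3)·S^(1/2) = (1/0.025) × 2.729 × 0.5146^(2/3) × 0.00079^(1/2) = 1.970 m³/s
V = Q/A = 1.970/2.729 = 0.7220 m/s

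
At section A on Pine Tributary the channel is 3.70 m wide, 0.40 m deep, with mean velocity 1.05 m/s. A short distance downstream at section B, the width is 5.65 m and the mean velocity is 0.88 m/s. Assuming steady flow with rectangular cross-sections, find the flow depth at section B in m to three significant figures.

0.313 m

Q = A₁V₁ = (3.70×0.40) × 1.05 = 1.554 m³/s
d₂ = Q/(b₂ V₂) = 1.554/(5.65×0.88) = 0.3126 m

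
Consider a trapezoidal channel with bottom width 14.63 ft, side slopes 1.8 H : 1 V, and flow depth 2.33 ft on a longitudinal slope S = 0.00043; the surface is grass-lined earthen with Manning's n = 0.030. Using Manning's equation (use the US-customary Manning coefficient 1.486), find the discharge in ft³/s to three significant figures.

66.9 ft³/s

A = (b + z·y)·y = (14.63 + 1.8×2.33)×2.33 = 43.86 ft²
P = b + 2y√(1+z²) = 14.63 + 2×2.33×√(1+1.8²) = 24.23 ft
R = A/P = 43.86/24.23 = 1.810 ft
Q = (1.486/n)·A·R^(2/3)·S^(1/2) = (1.486/0.030) × 43.86 × 1.810^(2/3) × 0.00043^(1/2) = 66.92 ft³/s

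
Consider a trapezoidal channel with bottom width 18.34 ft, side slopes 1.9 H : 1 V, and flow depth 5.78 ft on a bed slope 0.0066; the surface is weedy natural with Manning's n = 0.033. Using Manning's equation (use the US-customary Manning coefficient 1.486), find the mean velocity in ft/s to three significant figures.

9.11 ft/s

A = (b + z·y)·y = (18.34 + 1.9×5.78)×5.78 = 169.5 ft²
P = b + 2y√(1+z²) = 18.34 + 2×5.78×√(1+1.9²) = 43.16 ft
R = A/P = 169.5/43.16 = 3.927 ft
Q = (1.486/n)·A·R^(2/3)·S^(1/2) = (1.486/0.033) × 169.5 × 3.927^(2/3) × 0.0066^(1/2) = 1543 ft³/s
V = Q/A = 1543/169.5 = 9.105 ft/s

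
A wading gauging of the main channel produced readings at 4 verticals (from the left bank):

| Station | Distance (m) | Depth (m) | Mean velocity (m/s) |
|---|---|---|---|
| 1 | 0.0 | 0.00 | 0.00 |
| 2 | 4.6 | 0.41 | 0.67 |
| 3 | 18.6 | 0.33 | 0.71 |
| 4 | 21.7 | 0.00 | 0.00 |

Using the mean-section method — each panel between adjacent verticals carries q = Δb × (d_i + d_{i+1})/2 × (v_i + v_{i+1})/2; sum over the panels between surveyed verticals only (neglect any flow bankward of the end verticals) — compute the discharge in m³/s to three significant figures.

Panel 1-2: Δb = 4.6 m, d̄ = (0.00+0.41)/2 = 0.205, v̄ = (0.00+0.67)/2 = 0.335 → q = 4.6×0.205×0.335 = 0.3159 m³/s
Panel 2-3: Δb = 14 m, d̄ = (0.41+0.33)/2 = 0.37, v̄ = (0.67+0.71)/2 = 0.69 → q = 14×0.37×0.69 = 3.574 m³/s
Panel 3-4: Δb = 3.1 m, d̄ = (0.33+0.00)/2 = 0.165, v̄ = (0.71+0.00)/2 = 0.355 → q = 3.1×0.165×0.355 = 0.1816 m³/s
Q = Σ q = 4.072 m³/s

4.07 m³/s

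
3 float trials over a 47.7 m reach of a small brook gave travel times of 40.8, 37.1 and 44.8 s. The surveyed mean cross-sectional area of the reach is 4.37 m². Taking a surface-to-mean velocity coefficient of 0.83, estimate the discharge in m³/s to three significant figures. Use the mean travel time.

t̄ = (40.8 + 37.1 + 44.8) / 3 = 40.9 s
v_surface = L / t̄ = 47.7 / 40.9 = 1.166 m/s
v_mean = 0.83 × 1.166 = 0.9680 m/s
Q = A × v_mean = 4.37 × 0.9680 = 4.230 m³/s

4.23 m³/s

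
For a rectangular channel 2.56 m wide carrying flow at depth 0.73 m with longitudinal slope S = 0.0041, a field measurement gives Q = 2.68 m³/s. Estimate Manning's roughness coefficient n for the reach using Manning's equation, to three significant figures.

0.0268

A = b·y = 2.56 × 0.73 = 1.869 m²
P = b + 2y = 2.56 + 2×0.73 = 4.020 m
R = A/P = 1.869/4.020 = 0.4649 m
n = (1/Q)·A·R^(2/3)·S^(1/2) = (1/2.68) × 1.869 × 0.6001 × 0.06403 = 0.02679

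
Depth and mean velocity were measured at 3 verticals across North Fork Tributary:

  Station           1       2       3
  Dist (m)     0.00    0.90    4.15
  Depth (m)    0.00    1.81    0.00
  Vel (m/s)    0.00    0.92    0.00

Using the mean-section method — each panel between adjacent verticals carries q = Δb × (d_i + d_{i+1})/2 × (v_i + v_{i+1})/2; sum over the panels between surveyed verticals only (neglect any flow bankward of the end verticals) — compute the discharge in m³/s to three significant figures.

1.73 m³/s

Panel 1-2: Δb = 0.9 m, d̄ = (0.00+1.81)/2 = 0.905, v̄ = (0.00+0.92)/2 = 0.46 → q = 0.9×0.905×0.46 = 0.3747 m³/s
Panel 2-3: Δb = 3.25 m, d̄ = (1.81+0.00)/2 = 0.905, v̄ = (0.92+0.00)/2 = 0.46 → q = 3.25×0.905×0.46 = 1.353 m³/s
Q = Σ q = 1.728 m³/s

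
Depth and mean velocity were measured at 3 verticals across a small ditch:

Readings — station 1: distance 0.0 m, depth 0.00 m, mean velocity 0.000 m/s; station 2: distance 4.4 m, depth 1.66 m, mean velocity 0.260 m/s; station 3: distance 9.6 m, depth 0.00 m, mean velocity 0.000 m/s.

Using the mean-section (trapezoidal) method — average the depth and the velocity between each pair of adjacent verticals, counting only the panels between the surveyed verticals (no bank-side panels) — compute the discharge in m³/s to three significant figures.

1.04 m³/s

Panel 1-2: Δb = 4.4 m, d̄ = (0.00+1.66)/2 = 0.83, v̄ = (0.000+0.260)/2 = 0.13 → q = 4.4×0.83×0.13 = 0.4748 m³/s
Panel 2-3: Δb = 5.2 m, d̄ = (1.66+0.00)/2 = 0.83, v̄ = (0.260+0.000)/2 = 0.13 → q = 5.2×0.83×0.13 = 0.5611 m³/s
Q = Σ q = 1.036 m³/s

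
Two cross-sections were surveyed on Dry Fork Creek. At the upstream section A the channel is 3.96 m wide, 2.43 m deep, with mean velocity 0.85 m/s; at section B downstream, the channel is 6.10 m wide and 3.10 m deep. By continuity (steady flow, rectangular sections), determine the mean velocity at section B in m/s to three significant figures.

Q = A₁V₁ = (3.96×2.43) × 0.85 = 8.179 m³/s
A₂ = 6.10 × 3.10 = 18.91 m²
V₂ = Q/A₂ = 8.179/18.91 = 0.4325 m/s

0.433 m/s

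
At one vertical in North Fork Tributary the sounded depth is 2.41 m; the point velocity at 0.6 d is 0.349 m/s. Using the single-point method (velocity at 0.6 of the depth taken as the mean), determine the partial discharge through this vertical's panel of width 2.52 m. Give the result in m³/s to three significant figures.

v̄ = v₀.₆ = 0.349 m/s
q = v̄ × d × w = 0.3490 × 2.41 × 2.52 = 2.120 m³/s

2.12 m³/s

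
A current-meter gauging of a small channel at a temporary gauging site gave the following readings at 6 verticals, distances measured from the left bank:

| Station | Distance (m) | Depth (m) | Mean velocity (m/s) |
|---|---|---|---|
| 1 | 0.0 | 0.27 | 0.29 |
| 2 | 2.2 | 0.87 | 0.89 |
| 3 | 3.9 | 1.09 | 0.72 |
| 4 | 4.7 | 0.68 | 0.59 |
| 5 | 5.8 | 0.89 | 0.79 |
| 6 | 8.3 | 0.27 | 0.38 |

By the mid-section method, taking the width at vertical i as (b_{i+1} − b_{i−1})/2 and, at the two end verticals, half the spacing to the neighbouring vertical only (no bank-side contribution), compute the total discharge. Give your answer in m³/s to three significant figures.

4.35 m³/s

w_1 = (2.2 − 0.0)/2 = 1.1 m; q_1 = 0.29 × 0.27 × 1.1 = 0.08613 m³/s
w_2 = (3.9 − 0.0)/2 = 1.95 m; q_2 = 0.89 × 0.87 × 1.95 = 1.510 m³/s
w_3 = (4.7 − 2.2)/2 = 1.25 m; q_3 = 0.72 × 1.09 × 1.25 = 0.9810 m³/s
w_4 = (5.8 − 3.9)/2 = 0.95 m; q_4 = 0.59 × 0.68 × 0.95 = 0.3811 m³/s
w_5 = (8.3 − 4.7)/2 = 1.8 m; q_5 = 0.79 × 0.89 × 1.8 = 1.266 m³/s
w_6 = (8.3 − 5.8)/2 = 1.25 m; q_6 = 0.38 × 0.27 × 1.25 = 0.1283 m³/s
Q = Σ qᵢ = 4.352 m³/s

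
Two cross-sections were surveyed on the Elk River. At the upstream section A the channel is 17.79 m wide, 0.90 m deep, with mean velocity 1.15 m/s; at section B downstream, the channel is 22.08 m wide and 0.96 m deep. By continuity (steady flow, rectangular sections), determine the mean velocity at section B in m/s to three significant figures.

Q = A₁V₁ = (17.79×0.90) × 1.15 = 18.41 m³/s
A₂ = 22.08 × 0.96 = 21.20 m²
V₂ = Q/A₂ = 18.41/21.20 = 0.8687 m/s

0.869 m/s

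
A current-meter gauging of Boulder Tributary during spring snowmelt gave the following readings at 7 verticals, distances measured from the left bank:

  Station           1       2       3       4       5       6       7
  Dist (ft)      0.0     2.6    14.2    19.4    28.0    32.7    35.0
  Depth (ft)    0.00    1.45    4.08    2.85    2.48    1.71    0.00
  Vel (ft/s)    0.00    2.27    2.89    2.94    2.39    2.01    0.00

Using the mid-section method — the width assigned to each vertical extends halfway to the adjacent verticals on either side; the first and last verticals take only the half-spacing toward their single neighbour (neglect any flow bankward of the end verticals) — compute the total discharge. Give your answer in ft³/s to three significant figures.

w_2 = (14.2 − 0.0)/2 = 7.1 ft; q_2 = 2.27 × 1.45 × 7.1 = 23.37 ft³/s
w_3 = (19.4 − 2.6)/2 = 8.4 ft; q_3 = 2.89 × 4.08 × 8.4 = 99.05 ft³/s
w_4 = (28.0 − 14.2)/2 = 6.9 ft; q_4 = 2.94 × 2.85 × 6.9 = 57.82 ft³/s
w_5 = (32.7 − 19.4)/2 = 6.65 ft; q_5 = 2.39 × 2.48 × 6.65 = 39.42 ft³/s
w_6 = (35.0 − 28.0)/2 = 3.5 ft; q_6 = 2.01 × 1.71 × 3.5 = 12.03 ft³/s
Stations 1, 7 contribute zero (depth or velocity is 0).
Q = Σ qᵢ = 231.7 ft³/s

232 ft³/s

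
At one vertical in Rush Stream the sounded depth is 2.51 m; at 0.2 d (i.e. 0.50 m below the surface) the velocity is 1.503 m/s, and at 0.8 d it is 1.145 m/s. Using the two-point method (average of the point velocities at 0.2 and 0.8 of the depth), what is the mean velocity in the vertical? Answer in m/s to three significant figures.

1.32 m/s

v̄ = (1.503 + 1.145) / 2 = 1.324 m/s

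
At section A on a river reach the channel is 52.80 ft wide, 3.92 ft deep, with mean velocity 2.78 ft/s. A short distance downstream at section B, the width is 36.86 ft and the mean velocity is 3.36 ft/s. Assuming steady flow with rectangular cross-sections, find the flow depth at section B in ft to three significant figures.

4.65 ft

Q = A₁V₁ = (52.80×3.92) × 2.78 = 575.4 ft³/s
d₂ = Q/(b₂ V₂) = 575.4/(36.86×3.36) = 4.646 ft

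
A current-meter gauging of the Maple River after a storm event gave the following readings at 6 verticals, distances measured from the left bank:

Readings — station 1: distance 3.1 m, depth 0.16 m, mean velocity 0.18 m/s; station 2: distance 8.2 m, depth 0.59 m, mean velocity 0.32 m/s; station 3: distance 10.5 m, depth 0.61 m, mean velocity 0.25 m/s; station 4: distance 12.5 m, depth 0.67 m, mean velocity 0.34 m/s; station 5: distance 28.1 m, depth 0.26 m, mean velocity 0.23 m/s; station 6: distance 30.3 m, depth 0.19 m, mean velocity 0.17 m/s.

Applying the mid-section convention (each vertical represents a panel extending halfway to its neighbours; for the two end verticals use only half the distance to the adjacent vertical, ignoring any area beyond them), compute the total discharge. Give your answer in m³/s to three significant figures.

w_1 = (8.2 − 3.1)/2 = 2.55 m; q_1 = 0.18 × 0.16 × 2.55 = 0.07344 m³/s
w_2 = (10.5 − 3.1)/2 = 3.7 m; q_2 = 0.32 × 0.59 × 3.7 = 0.6986 m³/s
w_3 = (12.5 − 8.2)/2 = 2.15 m; q_3 = 0.25 × 0.61 × 2.15 = 0.3279 m³/s
w_4 = (28.1 − 10.5)/2 = 8.8 m; q_4 = 0.34 × 0.67 × 8.8 = 2.005 m³/s
w_5 = (30.3 − 12.5)/2 = 8.9 m; q_5 = 0.23 × 0.26 × 8.9 = 0.5322 m³/s
w_6 = (30.3 − 28.1)/2 = 1.1 m; q_6 = 0.17 × 0.19 × 1.1 = 0.03553 m³/s
Q = Σ qᵢ = 3.672 m³/s

3.67 m³/s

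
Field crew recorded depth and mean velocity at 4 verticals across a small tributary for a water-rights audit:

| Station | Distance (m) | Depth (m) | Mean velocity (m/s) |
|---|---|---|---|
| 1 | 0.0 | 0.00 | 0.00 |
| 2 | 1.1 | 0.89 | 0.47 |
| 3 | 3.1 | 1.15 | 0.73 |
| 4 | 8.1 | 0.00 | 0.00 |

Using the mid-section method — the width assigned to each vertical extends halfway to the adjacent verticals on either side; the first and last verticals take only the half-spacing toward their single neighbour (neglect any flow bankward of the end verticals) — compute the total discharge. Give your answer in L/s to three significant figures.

w_2 = (3.1 − 0.0)/2 = 1.55 m; q_2 = 0.47 × 0.89 × 1.55 = 0.6484 m³/s
w_3 = (8.1 − 1.1)/2 = 3.5 m; q_3 = 0.73 × 1.15 × 3.5 = 2.938 m³/s
Stations 1, 4 contribute zero (depth or velocity is 0).
Q = Σ qᵢ = 3.587 m³/s
= 3.587 × 1000 = 3587 L/s

3590 L/s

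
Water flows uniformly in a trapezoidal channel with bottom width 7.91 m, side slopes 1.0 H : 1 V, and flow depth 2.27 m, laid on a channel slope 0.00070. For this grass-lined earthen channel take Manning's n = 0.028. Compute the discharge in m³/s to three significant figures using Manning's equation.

30.0 m³/s

A = (b + z·y)·y = (7.91 + 1.0×2.27)×2.27 = 23.11 m²
P = b + 2y√(1+z²) = 7.91 + 2×2.27×√(1+1.0²) = 14.33 m
R = A/P = 23.11/14.33 = 1.613 m
Q = (1/n)·A·R^(2/3)·S^(1/2) = (1/0.028) × 23.11 × 1.613^(2/3) × 0.00070^(1/2) = 30.03 m³/s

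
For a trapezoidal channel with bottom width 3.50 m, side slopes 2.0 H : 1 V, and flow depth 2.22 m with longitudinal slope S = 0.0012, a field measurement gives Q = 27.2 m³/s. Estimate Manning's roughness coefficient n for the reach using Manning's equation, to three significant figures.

A = (b + z·y)·y = (3.50 + 2.0×2.22)×2.22 = 17.63 m²
P = b + 2y√(1+z²) = 3.50 + 2×2.22×√(1+2.0²) = 13.43 m
R = A/P = 17.63/13.43 = 1.313 m
n = (1/Q)·A·R^(2/3)·S^(1/2) = (1/27.2) × 17.63 × 1.199 × 0.03464 = 0.02691

0.0269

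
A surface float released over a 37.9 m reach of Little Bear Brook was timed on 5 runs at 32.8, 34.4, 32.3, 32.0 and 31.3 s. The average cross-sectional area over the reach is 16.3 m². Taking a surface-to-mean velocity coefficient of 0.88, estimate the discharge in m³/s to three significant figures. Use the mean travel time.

t̄ = (32.8 + 34.4 + 32.3 + 32.0 + 31.3) / 5 = 32.56 s
v_surface = L / t̄ = 37.9 / 32.56 = 1.164 m/s
v_mean = 0.88 × 1.164 = 1.024 m/s
Q = A × v_mean = 16.3 × 1.024 = 16.70 m³/s

16.7 m³/s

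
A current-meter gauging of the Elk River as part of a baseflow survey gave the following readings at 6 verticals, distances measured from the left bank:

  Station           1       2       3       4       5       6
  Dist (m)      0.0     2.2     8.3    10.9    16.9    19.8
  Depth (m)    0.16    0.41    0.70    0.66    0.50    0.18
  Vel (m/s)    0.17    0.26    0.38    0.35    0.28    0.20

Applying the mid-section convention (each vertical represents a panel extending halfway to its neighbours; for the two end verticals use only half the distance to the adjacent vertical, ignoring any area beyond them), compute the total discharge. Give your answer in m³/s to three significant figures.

w_1 = (2.2 − 0.0)/2 = 1.1 m; q_1 = 0.17 × 0.16 × 1.1 = 0.02992 m³/s
w_2 = (8.3 − 0.0)/2 = 4.15 m; q_2 = 0.26 × 0.41 × 4.15 = 0.4424 m³/s
w_3 = (10.9 − 2.2)/2 = 4.35 m; q_3 = 0.38 × 0.70 × 4.35 = 1.157 m³/s
w_4 = (16.9 − 8.3)/2 = 4.3 m; q_4 = 0.35 × 0.66 × 4.3 = 0.9933 m³/s
w_5 = (19.8 − 10.9)/2 = 4.45 m; q_5 = 0.28 × 0.50 × 4.45 = 0.6230 m³/s
w_6 = (19.8 − 16.9)/2 = 1.45 m; q_6 = 0.20 × 0.18 × 1.45 = 0.05220 m³/s
Q = Σ qᵢ = 3.298 m³/s

3.30 m³/s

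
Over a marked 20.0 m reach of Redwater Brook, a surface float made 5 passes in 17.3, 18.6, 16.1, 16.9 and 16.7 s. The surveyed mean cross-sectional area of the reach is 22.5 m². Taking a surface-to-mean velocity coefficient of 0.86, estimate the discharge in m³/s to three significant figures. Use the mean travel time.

22.6 m³/s

t̄ = (17.3 + 18.6 + 16.1 + 16.9 + 16.7) / 5 = 17.12 s
v_surface = L / t̄ = 20.0 / 17.12 = 1.168 m/s
v_mean = 0.86 × 1.168 = 1.005 m/s
Q = A × v_mean = 22.5 × 1.005 = 22.61 m³/s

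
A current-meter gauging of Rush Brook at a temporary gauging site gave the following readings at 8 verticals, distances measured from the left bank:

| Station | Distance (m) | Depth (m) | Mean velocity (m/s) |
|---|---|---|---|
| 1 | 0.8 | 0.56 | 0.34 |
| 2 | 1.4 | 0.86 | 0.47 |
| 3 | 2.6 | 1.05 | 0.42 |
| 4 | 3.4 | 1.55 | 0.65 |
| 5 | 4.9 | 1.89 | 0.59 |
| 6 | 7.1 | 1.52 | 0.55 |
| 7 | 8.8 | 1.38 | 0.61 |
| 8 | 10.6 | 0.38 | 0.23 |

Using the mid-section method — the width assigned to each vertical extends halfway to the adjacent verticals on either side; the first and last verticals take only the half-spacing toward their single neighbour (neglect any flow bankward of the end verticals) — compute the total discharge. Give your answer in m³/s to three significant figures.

7.27 m³/s

w_1 = (1.4 − 0.8)/2 = 0.3 m; q_1 = 0.34 × 0.56 × 0.3 = 0.05712 m³/s
w_2 = (2.6 − 0.8)/2 = 0.9 m; q_2 = 0.47 × 0.86 × 0.9 = 0.3638 m³/s
w_3 = (3.4 − 1.4)/2 = 1 m; q_3 = 0.42 × 1.05 × 1 = 0.4410 m³/s
w_4 = (4.9 − 2.6)/2 = 1.15 m; q_4 = 0.65 × 1.55 × 1.15 = 1.159 m³/s
w_5 = (7.1 − 3.4)/2 = 1.85 m; q_5 = 0.59 × 1.89 × 1.85 = 2.063 m³/s
w_6 = (8.8 − 4.9)/2 = 1.95 m; q_6 = 0.55 × 1.52 × 1.95 = 1.630 m³/s
w_7 = (10.6 − 7.1)/2 = 1.75 m; q_7 = 0.61 × 1.38 × 1.75 = 1.473 m³/s
w_8 = (10.6 − 8.8)/2 = 0.9 m; q_8 = 0.23 × 0.38 × 0.9 = 0.07866 m³/s
Q = Σ qᵢ = 7.265 m³/s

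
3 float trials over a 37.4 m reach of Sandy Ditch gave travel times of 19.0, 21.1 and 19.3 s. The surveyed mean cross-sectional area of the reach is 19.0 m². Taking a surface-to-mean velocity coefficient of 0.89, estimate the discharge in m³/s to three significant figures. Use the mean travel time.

31.9 m³/s

t̄ = (19.0 + 21.1 + 19.3) / 3 = 19.8 s
v_surface = L / t̄ = 37.4 / 19.8 = 1.889 m/s
v_mean = 0.89 × 1.889 = 1.681 m/s
Q = A × v_mean = 19.0 × 1.681 = 31.94 m³/s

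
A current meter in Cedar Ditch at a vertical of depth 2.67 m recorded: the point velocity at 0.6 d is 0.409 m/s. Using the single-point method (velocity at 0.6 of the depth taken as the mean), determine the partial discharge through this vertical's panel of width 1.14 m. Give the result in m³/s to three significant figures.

v̄ = v₀.₆ = 0.409 m/s
q = v̄ × d × w = 0.4090 × 2.67 × 1.14 = 1.245 m³/s

1.24 m³/s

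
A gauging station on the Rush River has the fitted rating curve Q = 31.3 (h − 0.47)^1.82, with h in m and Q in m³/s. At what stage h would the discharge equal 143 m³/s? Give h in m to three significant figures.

h − h₀ = (Q/C)^(1/b) = (143/31.3)^(1/1.82) = 2.304 m
h = 0.47 + 2.304 = 2.774 m

2.77 m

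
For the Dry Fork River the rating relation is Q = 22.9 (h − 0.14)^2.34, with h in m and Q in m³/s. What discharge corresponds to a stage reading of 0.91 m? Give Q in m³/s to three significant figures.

Q = 22.9 × (0.91 − 0.14)^2.34 = 22.9 × 0.77^2.34 = 12.42 m³/s

12.4 m³/s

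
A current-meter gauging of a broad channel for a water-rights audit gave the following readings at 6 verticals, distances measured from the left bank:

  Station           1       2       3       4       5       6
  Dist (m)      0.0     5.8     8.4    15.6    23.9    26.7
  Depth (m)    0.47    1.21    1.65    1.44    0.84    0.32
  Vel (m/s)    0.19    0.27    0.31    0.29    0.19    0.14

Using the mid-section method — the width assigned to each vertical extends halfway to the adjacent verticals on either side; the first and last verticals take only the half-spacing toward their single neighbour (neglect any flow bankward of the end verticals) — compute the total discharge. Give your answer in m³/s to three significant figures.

8.32 m³/s

w_1 = (5.8 − 0.0)/2 = 2.9 m; q_1 = 0.19 × 0.47 × 2.9 = 0.2590 m³/s
w_2 = (8.4 − 0.0)/2 = 4.2 m; q_2 = 0.27 × 1.21 × 4.2 = 1.372 m³/s
w_3 = (15.6 − 5.8)/2 = 4.9 m; q_3 = 0.31 × 1.65 × 4.9 = 2.506 m³/s
w_4 = (23.9 − 8.4)/2 = 7.75 m; q_4 = 0.29 × 1.44 × 7.75 = 3.236 m³/s
w_5 = (26.7 − 15.6)/2 = 5.55 m; q_5 = 0.19 × 0.84 × 5.55 = 0.8858 m³/s
w_6 = (26.7 − 23.9)/2 = 1.4 m; q_6 = 0.14 × 0.32 × 1.4 = 0.06272 m³/s
Q = Σ qᵢ = 8.322 m³/s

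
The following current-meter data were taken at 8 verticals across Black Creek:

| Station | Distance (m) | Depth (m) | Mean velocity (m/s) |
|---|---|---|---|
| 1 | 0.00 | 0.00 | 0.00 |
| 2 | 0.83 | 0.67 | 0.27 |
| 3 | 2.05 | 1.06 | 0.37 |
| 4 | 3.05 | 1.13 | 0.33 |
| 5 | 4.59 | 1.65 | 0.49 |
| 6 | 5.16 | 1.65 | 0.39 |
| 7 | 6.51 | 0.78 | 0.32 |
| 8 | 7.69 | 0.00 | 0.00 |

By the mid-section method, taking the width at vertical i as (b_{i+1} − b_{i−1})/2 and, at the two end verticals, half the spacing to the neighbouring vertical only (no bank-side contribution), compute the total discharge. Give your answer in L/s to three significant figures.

2880 L/s

w_2 = (2.05 − 0.00)/2 = 1.025 m; q_2 = 0.27 × 0.67 × 1.025 = 0.1854 m³/s
w_3 = (3.05 − 0.83)/2 = 1.11 m; q_3 = 0.37 × 1.06 × 1.11 = 0.4353 m³/s
w_4 = (4.59 − 2.05)/2 = 1.27 m; q_4 = 0.33 × 1.13 × 1.27 = 0.4736 m³/s
w_5 = (5.16 − 3.05)/2 = 1.055 m; q_5 = 0.49 × 1.65 × 1.055 = 0.8530 m³/s
w_6 = (6.51 − 4.59)/2 = 0.96 m; q_6 = 0.39 × 1.65 × 0.96 = 0.6178 m³/s
w_7 = (7.69 − 5.16)/2 = 1.265 m; q_7 = 0.32 × 0.78 × 1.265 = 0.3157 m³/s
Stations 1, 8 contribute zero (depth or velocity is 0).
Q = Σ qᵢ = 2.881 m³/s
= 2.881 × 1000 = 2881 L/s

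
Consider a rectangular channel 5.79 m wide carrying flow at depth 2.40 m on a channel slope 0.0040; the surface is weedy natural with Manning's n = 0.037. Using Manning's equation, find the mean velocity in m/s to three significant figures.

2.05 m/s

A = b·y = 5.79 × 2.40 = 13.90 m²
P = b + 2y = 5.79 + 2×2.40 = 10.59 m
R = A/P = 13.90/10.59 = 1.312 m
Q = (1/n)·A·R^(2/3)·S^(1/2) = (1/0.037) × 13.90 × 1.312^(2/3) × 0.0040^(1/2) = 28.47 m³/s
V = Q/A = 28.47/13.90 = 2.049 m/s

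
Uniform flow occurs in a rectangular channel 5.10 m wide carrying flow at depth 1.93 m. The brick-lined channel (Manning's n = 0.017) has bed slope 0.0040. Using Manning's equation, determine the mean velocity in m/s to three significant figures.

A = b·y = 5.10 × 1.93 = 9.843 m²
P = b + 2y = 5.10 + 2×1.93 = 8.960 m
R = A/P = 9.843/8.960 = 1.099 m
Q = (1/n)·A·R^(2/3)·S^(1/2) = (1/0.017) × 9.843 × 1.099^(2/3) × 0.0040^(1/2) = 38.99 m³/s
V = Q/A = 38.99/9.843 = 3.961 m/s

3.96 m/s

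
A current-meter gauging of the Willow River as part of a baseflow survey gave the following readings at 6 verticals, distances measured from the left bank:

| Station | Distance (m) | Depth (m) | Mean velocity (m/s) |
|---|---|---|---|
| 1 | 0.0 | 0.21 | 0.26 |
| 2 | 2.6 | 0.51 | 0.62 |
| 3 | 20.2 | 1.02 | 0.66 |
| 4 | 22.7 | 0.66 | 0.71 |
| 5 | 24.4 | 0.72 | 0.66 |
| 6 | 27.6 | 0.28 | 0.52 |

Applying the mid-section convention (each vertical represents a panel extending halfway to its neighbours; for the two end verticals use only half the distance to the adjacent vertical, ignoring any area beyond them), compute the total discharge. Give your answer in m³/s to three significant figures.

12.4 m³/s

w_1 = (2.6 − 0.0)/2 = 1.3 m; q_1 = 0.26 × 0.21 × 1.3 = 0.07098 m³/s
w_2 = (20.2 − 0.0)/2 = 10.1 m; q_2 = 0.62 × 0.51 × 10.1 = 3.194 m³/s
w_3 = (22.7 − 2.6)/2 = 10.05 m; q_3 = 0.66 × 1.02 × 10.05 = 6.766 m³/s
w_4 = (24.4 − 20.2)/2 = 2.1 m; q_4 = 0.71 × 0.66 × 2.1 = 0.9841 m³/s
w_5 = (27.6 − 22.7)/2 = 2.45 m; q_5 = 0.66 × 0.72 × 2.45 = 1.164 m³/s
w_6 = (27.6 − 24.4)/2 = 1.6 m; q_6 = 0.52 × 0.28 × 1.6 = 0.2330 m³/s
Q = Σ qᵢ = 12.41 m³/s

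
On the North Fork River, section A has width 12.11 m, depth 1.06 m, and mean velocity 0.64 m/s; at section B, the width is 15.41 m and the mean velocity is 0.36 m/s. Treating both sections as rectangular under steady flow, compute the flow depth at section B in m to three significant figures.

Q = A₁V₁ = (12.11×1.06) × 0.64 = 8.215 m³/s
d₂ = Q/(b₂ V₂) = 8.215/(15.41×0.36) = 1.481 m

1.48 m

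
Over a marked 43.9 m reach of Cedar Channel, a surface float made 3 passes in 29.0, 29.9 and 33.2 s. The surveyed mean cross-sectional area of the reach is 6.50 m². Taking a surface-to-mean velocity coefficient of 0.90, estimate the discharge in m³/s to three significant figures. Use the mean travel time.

t̄ = (29.0 + 29.9 + 33.2) / 3 = 30.7 s
v_surface = L / t̄ = 43.9 / 30.7 = 1.430 m/s
v_mean = 0.90 × 1.430 = 1.287 m/s
Q = A × v_mean = 6.50 × 1.287 = 8.365 m³/s

8.37 m³/s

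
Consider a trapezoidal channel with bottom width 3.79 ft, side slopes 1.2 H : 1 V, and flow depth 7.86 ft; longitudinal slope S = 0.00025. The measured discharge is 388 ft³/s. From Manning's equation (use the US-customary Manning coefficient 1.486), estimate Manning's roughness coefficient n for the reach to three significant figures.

0.0150

A = (b + z·y)·y = (3.79 + 1.2×7.86)×7.86 = 103.9 ft²
P = b + 2y√(1+z²) = 3.79 + 2×7.86×√(1+1.2²) = 28.35 ft
R = A/P = 103.9/28.35 = 3.666 ft
n = (1.486/Q)·A·R^(2/3)·S^(1/2) = (1.486/388) × 103.9 × 2.378 × 0.01581 = 0.01496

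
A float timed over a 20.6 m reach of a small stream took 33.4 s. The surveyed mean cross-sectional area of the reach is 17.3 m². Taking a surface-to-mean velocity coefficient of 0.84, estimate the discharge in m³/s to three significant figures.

8.96 m³/s

v_surface = L / t̄ = 20.6 / 33.4 = 0.6168 m/s
v_mean = 0.84 × 0.6168 = 0.5181 m/s
Q = A × v_mean = 17.3 × 0.5181 = 8.963 m³/s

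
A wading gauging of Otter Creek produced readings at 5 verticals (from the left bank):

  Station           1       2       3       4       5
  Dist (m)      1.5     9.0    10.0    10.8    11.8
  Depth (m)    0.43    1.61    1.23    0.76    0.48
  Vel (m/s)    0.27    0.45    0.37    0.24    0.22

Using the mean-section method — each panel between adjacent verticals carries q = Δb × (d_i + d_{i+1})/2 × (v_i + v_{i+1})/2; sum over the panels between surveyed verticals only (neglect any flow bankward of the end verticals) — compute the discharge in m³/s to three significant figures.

3.72 m³/s

Panel 1-2: Δb = 7.5 m, d̄ = (0.43+1.61)/2 = 1.02, v̄ = (0.27+0.45)/2 = 0.36 → q = 7.5×1.02×0.36 = 2.754 m³/s
Panel 2-3: Δb = 1 m, d̄ = (1.61+1.23)/2 = 1.42, v̄ = (0.45+0.37)/2 = 0.41 → q = 1×1.42×0.41 = 0.5822 m³/s
Panel 3-4: Δb = 0.8 m, d̄ = (1.23+0.76)/2 = 0.995, v̄ = (0.37+0.24)/2 = 0.305 → q = 0.8×0.995×0.305 = 0.2428 m³/s
Panel 4-5: Δb = 1 m, d̄ = (0.76+0.48)/2 = 0.62, v̄ = (0.24+0.22)/2 = 0.23 → q = 1×0.62×0.23 = 0.1426 m³/s
Q = Σ q = 3.722 m³/s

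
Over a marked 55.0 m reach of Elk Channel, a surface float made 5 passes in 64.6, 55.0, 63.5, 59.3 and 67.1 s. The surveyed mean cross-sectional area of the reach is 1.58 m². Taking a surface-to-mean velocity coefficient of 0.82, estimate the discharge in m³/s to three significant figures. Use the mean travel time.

1.15 m³/s

t̄ = (64.6 + 55.0 + 63.5 + 59.3 + 67.1) / 5 = 61.9 s
v_surface = L / t̄ = 55.0 / 61.9 = 0.8885 m/s
v_mean = 0.82 × 0.8885 = 0.7286 m/s
Q = A × v_mean = 1.58 × 0.7286 = 1.151 m³/s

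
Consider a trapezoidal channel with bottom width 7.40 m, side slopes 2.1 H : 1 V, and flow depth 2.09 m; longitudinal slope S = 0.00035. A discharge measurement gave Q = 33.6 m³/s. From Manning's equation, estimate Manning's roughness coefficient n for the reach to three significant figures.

0.0175

A = (b + z·y)·y = (7.40 + 2.1×2.09)×2.09 = 24.64 m²
P = b + 2y√(1+z²) = 7.40 + 2×2.09×√(1+2.1²) = 17.12 m
R = A/P = 24.64/17.12 = 1.439 m
n = (1/Q)·A·R^(2/3)·S^(1/2) = (1/33.6) × 24.64 × 1.275 × 0.01871 = 0.01749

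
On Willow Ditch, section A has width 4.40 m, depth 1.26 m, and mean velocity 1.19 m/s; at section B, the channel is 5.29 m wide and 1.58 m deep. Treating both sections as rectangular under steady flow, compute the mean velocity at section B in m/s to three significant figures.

0.789 m/s

Q = A₁V₁ = (4.40×1.26) × 1.19 = 6.597 m³/s
A₂ = 5.29 × 1.58 = 8.358 m²
V₂ = Q/A₂ = 6.597/8.358 = 0.7893 m/s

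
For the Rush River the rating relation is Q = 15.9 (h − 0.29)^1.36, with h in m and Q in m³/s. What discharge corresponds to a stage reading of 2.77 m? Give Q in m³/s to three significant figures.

54.7 m³/s

Q = 15.9 × (2.77 − 0.29)^1.36 = 15.9 × 2.48^1.36 = 54.68 m³/s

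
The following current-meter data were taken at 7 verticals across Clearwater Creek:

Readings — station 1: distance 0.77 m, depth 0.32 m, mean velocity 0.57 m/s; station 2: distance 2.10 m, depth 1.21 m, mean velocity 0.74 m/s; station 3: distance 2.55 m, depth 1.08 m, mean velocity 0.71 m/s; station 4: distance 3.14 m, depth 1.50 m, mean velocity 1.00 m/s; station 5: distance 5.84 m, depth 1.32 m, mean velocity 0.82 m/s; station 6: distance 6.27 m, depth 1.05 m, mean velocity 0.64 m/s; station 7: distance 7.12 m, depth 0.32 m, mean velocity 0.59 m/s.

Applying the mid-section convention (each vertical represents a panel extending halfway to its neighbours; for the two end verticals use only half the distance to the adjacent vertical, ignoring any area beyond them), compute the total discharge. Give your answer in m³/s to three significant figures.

w_1 = (2.10 − 0.77)/2 = 0.665 m; q_1 = 0.57 × 0.32 × 0.665 = 0.1213 m³/s
w_2 = (2.55 − 0.77)/2 = 0.89 m; q_2 = 0.74 × 1.21 × 0.89 = 0.7969 m³/s
w_3 = (3.14 − 2.10)/2 = 0.52 m; q_3 = 0.71 × 1.08 × 0.52 = 0.3987 m³/s
w_4 = (5.84 − 2.55)/2 = 1.645 m; q_4 = 1.00 × 1.50 × 1.645 = 2.468 m³/s
w_5 = (6.27 − 3.14)/2 = 1.565 m; q_5 = 0.82 × 1.32 × 1.565 = 1.694 m³/s
w_6 = (7.12 − 5.84)/2 = 0.64 m; q_6 = 0.64 × 1.05 × 0.64 = 0.4301 m³/s
w_7 = (7.12 − 6.27)/2 = 0.425 m; q_7 = 0.59 × 0.32 × 0.425 = 0.08024 m³/s
Q = Σ qᵢ = 5.989 m³/s

5.99 m³/s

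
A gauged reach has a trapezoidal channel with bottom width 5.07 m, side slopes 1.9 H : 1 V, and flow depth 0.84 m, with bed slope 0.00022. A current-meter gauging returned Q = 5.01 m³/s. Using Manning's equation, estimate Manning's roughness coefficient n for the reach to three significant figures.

A = (b + z·y)·y = (5.07 + 1.9×0.84)×0.84 = 5.599 m²
P = b + 2y√(1+z²) = 5.07 + 2×0.84×√(1+1.9²) = 8.677 m
R = A/P = 5.599/8.677 = 0.6453 m
n = (1/Q)·A·R^(2/3)·S^(1/2) = (1/5.01) × 5.599 × 0.7468 × 0.01483 = 0.01238

0.0124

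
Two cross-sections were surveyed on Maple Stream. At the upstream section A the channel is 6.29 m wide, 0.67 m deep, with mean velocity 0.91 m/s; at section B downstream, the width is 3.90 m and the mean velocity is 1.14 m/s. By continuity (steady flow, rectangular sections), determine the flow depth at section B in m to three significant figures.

0.863 m

Q = A₁V₁ = (6.29×0.67) × 0.91 = 3.835 m³/s
d₂ = Q/(b₂ V₂) = 3.835/(3.90×1.14) = 0.8626 m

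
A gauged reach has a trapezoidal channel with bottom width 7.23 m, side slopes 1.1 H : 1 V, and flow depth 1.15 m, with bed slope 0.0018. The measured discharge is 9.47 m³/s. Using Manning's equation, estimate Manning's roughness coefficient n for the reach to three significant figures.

0.0413

A = (b + z·y)·y = (7.23 + 1.1×1.15)×1.15 = 9.769 m²
P = b + 2y√(1+z²) = 7.23 + 2×1.15×√(1+1.1²) = 10.65 m
R = A/P = 9.769/10.65 = 0.9174 m
n = (1/Q)·A·R^(2/3)·S^(1/2) = (1/9.47) × 9.769 × 0.9441 × 0.04243 = 0.04132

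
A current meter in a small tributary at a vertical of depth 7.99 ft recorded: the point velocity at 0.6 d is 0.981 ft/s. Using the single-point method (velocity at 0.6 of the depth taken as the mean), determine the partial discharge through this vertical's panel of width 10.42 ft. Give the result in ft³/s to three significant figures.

v̄ = v₀.₆ = 0.981 ft/s
q = v̄ × d × w = 0.9810 × 7.99 × 10.42 = 81.67 ft³/s

81.7 ft³/s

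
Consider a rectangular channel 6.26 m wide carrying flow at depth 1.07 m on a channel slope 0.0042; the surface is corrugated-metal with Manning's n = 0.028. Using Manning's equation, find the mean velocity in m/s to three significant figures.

1.99 m/s

A = b·y = 6.26 × 1.07 = 6.698 m²
P = b + 2y = 6.26 + 2×1.07 = 8.400 m
R = A/P = 6.698/8.400 = 0.7974 m
Q = (1/n)·A·R^(2/3)·S^(1/2) = (1/0.028) × 6.698 × 0.7974^(2/3) × 0.0042^(1/2) = 13.33 m³/s
V = Q/A = 13.33/6.698 = 1.990 m/s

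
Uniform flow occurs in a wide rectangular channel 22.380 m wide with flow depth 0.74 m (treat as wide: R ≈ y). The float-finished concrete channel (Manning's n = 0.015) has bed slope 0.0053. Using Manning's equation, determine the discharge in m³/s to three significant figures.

65.8 m³/s

A = b·y = 22.380 × 0.74 = 16.56 m²
Wide channel: R ≈ y = 0.74 m
Q = (1/n)·A·R^(2/3)·S^(1/2) = (1/0.015) × 16.56 × 0.7400^(2/3) × 0.0053^(1/2) = 65.76 m³/s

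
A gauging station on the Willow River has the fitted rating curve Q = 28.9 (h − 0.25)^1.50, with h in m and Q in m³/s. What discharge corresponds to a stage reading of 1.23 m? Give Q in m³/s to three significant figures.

Q = 28.9 × (1.23 − 0.25)^1.50 = 28.9 × 0.98^1.50 = 28.04 m³/s

28.0 m³/s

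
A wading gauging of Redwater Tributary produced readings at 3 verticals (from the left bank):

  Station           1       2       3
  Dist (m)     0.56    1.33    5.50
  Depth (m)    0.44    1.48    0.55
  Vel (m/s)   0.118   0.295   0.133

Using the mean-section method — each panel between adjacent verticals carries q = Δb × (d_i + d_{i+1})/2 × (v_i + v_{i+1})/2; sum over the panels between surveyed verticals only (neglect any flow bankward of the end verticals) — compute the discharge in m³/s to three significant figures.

1.06 m³/s

Panel 1-2: Δb = 0.77 m, d̄ = (0.44+1.48)/2 = 0.96, v̄ = (0.118+0.295)/2 = 0.2065 → q = 0.77×0.96×0.2065 = 0.1526 m³/s
Panel 2-3: Δb = 4.17 m, d̄ = (1.48+0.55)/2 = 1.015, v̄ = (0.295+0.133)/2 = 0.214 → q = 4.17×1.015×0.214 = 0.9058 m³/s
Q = Σ q = 1.058 m³/s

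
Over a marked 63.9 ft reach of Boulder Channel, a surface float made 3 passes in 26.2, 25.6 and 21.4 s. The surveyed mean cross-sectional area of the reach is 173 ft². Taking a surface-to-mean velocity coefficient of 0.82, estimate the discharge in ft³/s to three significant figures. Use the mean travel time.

t̄ = (26.2 + 25.6 + 21.4) / 3 = 24.4 s
v_surface = L / t̄ = 63.9 / 24.4 = 2.619 ft/s
v_mean = 0.82 × 2.619 = 2.147 ft/s
Q = A × v_mean = 173 × 2.147 = 371.5 ft³/s

372 ft³/s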